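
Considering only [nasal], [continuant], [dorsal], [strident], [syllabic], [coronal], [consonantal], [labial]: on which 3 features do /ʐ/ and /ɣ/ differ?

[strident], [coronal], [dorsal]

The two segments share [−nasal], [+continuant], [−syllabic], [+consonantal], [−labial]. The only features from the list on which they differ: /ʐ/ is [+strident] while /ɣ/ is [−strident]; /ʐ/ is [+coronal] while /ɣ/ is [−coronal]; /ʐ/ is [−dorsal] while /ɣ/ is [+dorsal].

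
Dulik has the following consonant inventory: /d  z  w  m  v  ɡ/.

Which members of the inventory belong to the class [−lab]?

The feature [labial] marks segments articulated with one or both lips. In this inventory /d, z, ɡ/ lack that property, so they are [−labial]; /w, m, v/ are [+labial].

d, z, ɡ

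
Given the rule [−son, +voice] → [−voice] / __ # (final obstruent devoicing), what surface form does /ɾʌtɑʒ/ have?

[ɾʌtɑʃ]

The only segment in the rule's environment that also matches [−son, +voice] is /ʒ/. Applying [−voice] turns the voiced postalveolar fricative into /ʃ/ (voiceless postalveolar fricative), giving [ɾʌtɑʃ].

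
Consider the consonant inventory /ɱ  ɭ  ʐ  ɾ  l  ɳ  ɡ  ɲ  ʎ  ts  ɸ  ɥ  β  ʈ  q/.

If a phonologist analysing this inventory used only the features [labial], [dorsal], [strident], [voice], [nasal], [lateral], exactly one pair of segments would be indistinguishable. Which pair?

l, ɭ

On the given features, /l/ and /ɭ/ have an identical profile: [−labial], [−dorsal], [−strident], [+voice], [−nasal], [+lateral]. No other two segments in the inventory coincide on all 6 features. (They do differ in [anterior], which is not among the given features.)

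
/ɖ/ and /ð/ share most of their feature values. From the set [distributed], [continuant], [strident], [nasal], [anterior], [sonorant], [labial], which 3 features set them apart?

The two segments share [-strident], [-nasal], [-sonorant], [-labial]. The only features from the list on which they differ: /ɖ/ is [-continuant] while /ð/ is [+continuant]; /ɖ/ is [-anterior] while /ð/ is [+anterior]; /ɖ/ is [-distributed] while /ð/ is [+distributed].

[continuant], [anterior], [distributed]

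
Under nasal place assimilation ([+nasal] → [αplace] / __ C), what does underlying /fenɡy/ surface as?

[feŋɡy]

In /fenɡy/, the nasal /n/ precedes /ɡ/, which is [+dorsal]. The nasal assimilates in place, becoming the [+dorsal] nasal /ŋ/. The surface form is [feŋɡy].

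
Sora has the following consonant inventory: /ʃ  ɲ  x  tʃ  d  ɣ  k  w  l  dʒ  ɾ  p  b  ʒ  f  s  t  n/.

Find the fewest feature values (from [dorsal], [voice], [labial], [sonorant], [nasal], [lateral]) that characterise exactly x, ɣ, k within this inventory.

Every target segment is [−sonorant], [+dorsal]; each remaining inventory member fails at least one of these. Each conjunct is needed — [+dorsal] alone would also admit /ɲ, w/; [−sonorant] alone would also admit /ʃ, tʃ, d, dʒ, …/ — and no other single listed feature has exactly this extension, so two is the minimum.

[−sonorant, +dorsal]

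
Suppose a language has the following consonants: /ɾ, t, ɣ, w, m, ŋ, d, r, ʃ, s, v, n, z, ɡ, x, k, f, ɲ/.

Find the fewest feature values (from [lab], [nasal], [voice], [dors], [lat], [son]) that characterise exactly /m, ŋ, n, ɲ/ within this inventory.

[+nasal]

/m, ŋ, n, ɲ/ are exactly the [+nasal] segments in the inventory, so a single feature suffices.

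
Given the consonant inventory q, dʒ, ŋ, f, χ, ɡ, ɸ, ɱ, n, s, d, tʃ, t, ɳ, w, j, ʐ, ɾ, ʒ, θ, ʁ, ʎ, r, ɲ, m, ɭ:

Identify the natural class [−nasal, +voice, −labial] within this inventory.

Checking each segment against [−nasal], [+voice], [−labial]: /dʒ/ (voiced postalveolar affricate), /ɡ/ (voiced velar stop), /d/ (voiced alveolar stop), /j/ (palatal glide), /ʐ/ (voiced retroflex fricative), /ɾ/ (alveolar tap), among others, satisfy every feature; every other segment in the inventory fails at least one.

dʒ, ɡ, d, j, ʐ, ɾ, ʒ, ʁ, ʎ, r, ɭ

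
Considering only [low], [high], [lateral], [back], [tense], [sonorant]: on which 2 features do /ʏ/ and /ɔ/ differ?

/ʏ/ is the high front rounded lax vowel and /ɔ/ is the mid back rounded lax vowel. Both are [−low], [−lateral], [−tense], [+sonorant]. /ʏ/ is [+high] while /ɔ/ is [−high]; /ʏ/ is [−back] while /ɔ/ is [+back], so the distinguishing features are [high], [back].

[high], [back]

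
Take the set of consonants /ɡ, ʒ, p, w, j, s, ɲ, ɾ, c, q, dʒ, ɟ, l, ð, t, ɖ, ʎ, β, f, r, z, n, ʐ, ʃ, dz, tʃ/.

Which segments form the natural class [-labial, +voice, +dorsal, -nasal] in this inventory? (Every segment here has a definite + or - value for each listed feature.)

Checking each segment against [-labial], [+voice], [+dorsal], [-nasal]: /ɡ/ (voiced velar stop), /j/ (palatal glide), /ɟ/ (voiced palatal stop), /ʎ/ (palatal lateral approximant) satisfy every feature; every other segment in the inventory fails at least one.

ɡ, j, ɟ, ʎ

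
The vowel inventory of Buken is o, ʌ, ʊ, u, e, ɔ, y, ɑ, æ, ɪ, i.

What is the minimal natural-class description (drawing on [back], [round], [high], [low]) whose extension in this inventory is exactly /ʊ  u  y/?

The class [+high], [+round] has exactly /ʊ, u, y/ as its extension in this inventory. No smaller conjunction from the listed features achieves this: [+round] alone would also admit /o, ɔ/; [+high] alone would also admit /ɪ, i/; and checking the remaining single features turns up none with this extension.

[+high, +round]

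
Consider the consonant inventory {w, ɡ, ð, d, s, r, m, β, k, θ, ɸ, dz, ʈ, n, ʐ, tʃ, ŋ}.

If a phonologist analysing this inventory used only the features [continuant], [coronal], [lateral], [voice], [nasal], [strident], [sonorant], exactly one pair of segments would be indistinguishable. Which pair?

/ŋ/ (velar nasal) and /m/ (bilabial nasal) are both [−continuant], [−coronal], [−lateral], [+voice], [+nasal], [−strident], [+sonorant], so none of the listed features separates them. (They do differ in [labial] and [dorsal], which are not among the given features.) Every other pair in the inventory differs on at least one listed feature.

ŋ, m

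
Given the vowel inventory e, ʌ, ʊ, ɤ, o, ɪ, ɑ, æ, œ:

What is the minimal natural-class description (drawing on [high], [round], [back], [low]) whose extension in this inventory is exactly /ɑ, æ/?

/ɑ, æ/ are exactly the [+low] segments in the inventory, so a single feature suffices.

[+low]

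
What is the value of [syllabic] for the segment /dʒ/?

As the voiced postalveolar affricate, /dʒ/ is [−syllabic].

[−syllabic]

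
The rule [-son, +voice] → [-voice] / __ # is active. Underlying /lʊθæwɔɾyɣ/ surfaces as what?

The only segment in the rule's environment that also matches [-son, +voice] is /ɣ/. Applying [-voice] turns the voiced velar fricative into /x/ (voiceless velar fricative), giving [lʊθæwɔɾyx].

[lʊθæwɔɾyx]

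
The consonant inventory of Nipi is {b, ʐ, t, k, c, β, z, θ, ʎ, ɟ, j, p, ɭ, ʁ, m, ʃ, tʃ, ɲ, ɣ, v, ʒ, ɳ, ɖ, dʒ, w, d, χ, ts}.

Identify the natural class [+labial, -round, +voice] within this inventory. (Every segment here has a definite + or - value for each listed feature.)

Among the inventory, the [+labial] segments are /b, β, p, m, v, w/.
Within that set, [-round] gives /b, β, p, m, v/.
Intersecting with [+voice] leaves /b, β, m, v/.

b, β, m, v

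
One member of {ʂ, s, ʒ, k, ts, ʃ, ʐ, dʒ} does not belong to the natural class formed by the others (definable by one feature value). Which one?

k

The remaining segments after removing /k/ share [+strident]; /k/ (voiceless velar stop) is [−strident]. For every other candidate removal, the leftover set fails to share any single feature value that the removed segment lacks.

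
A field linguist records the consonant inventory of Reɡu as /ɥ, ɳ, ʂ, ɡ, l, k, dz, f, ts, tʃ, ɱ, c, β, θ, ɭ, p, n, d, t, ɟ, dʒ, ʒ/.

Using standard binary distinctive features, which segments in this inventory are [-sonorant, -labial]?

First, the [-sonorant] segments are /ʂ, ɡ, k, dz, f, ts, tʃ, c, β, θ, p, d, t, ɟ, dʒ, ʒ/.
Intersecting with [-labial] leaves /ʂ, ɡ, k, dz, ts, tʃ, c, θ, d, t, ɟ, dʒ, ʒ/.

ʂ, ɡ, k, dz, ts, tʃ, c, θ, d, t, ɟ, dʒ, ʒ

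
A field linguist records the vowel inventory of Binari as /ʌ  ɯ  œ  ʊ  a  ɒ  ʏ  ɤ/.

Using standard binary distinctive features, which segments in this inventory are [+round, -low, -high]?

Checking each segment against [+round], [-low], [-high]: /œ/ (mid front rounded lax vowel) satisfies every feature; every other segment in the inventory fails at least one.

œ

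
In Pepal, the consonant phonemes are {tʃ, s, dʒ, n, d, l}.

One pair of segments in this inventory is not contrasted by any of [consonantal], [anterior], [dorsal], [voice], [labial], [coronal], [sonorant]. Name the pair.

l, n

On the given features, /l/ and /n/ have an identical profile: [+consonantal], [+anterior], [−dorsal], [+voice], [−labial], [+coronal], [+sonorant]. No other two segments in the inventory coincide on all 7 features. (They do differ in [nasal] and [lateral], which are not among the given features.)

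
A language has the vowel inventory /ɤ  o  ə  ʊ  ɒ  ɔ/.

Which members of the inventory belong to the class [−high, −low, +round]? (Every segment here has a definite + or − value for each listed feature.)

o, ɔ

Eliminate segments failing any feature: /ɤ, ə/ are [−round]; /ʊ/ is [+high]; /ɒ/ is [+low]. The remaining /o, ɔ/ satisfy [−high], [−low], [+round].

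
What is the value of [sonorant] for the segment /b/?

[-sonorant]

As the voiced bilabial stop, /b/ is [-sonorant].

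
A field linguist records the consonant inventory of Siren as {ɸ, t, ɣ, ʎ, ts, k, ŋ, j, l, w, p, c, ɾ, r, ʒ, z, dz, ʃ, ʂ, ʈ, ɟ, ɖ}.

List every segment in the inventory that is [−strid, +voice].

Among the inventory, the [−strident] segments are /ɸ, t, ɣ, ʎ, k, ŋ, j, l, w, p, c, ɾ, r, ʈ, ɟ, ɖ/.
Intersecting with [+voice] leaves /ɣ, ʎ, ŋ, j, l, w, ɾ, r, ɟ, ɖ/.

ɣ, ʎ, ŋ, j, l, w, ɾ, r, ɟ, ɖ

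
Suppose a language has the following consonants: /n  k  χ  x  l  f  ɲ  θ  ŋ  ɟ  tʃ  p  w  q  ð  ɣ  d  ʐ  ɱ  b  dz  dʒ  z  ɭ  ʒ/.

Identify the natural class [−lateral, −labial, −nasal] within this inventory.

Eliminate segments failing any feature: /n, ɲ, ŋ/ are [+nasal]; /l, ɭ/ are [+lateral]; /f, p, w, ɱ, b/ are [+labial]. The remaining /k, χ, x, θ, ɟ, tʃ, q, ð, ɣ, d, ʐ, dz, dʒ, z, ʒ/ satisfy [−lateral], [−labial], [−nasal].

k, χ, x, θ, ɟ, tʃ, q, ð, ɣ, d, ʐ, dz, dʒ, z, ʒ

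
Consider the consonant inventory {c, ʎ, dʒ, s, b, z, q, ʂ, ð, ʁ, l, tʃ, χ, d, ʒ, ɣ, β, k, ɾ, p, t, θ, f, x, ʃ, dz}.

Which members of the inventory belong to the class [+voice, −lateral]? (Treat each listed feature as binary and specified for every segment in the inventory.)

dʒ, b, z, ð, ʁ, d, ʒ, ɣ, β, ɾ, dz

Among the inventory, the [+voice] segments are /ʎ, dʒ, b, z, ð, ʁ, l, d, ʒ, ɣ, β, ɾ, dz/.
Intersecting with [−lateral] leaves /dʒ, b, z, ð, ʁ, d, ʒ, ɣ, β, ɾ, dz/.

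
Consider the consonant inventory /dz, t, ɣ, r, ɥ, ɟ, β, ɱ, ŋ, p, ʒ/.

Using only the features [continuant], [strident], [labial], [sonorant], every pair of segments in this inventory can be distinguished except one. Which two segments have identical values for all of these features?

Both /ɟ/ and /t/ are [−continuant], [−strident], [−labial], [−sonorant]. Since the list omits [voice] and [dorsal] — which do distinguish the voiced palatal stop from the voiceless alveolar stop — this pair collapses; all other pairs remain distinct.

ɟ, t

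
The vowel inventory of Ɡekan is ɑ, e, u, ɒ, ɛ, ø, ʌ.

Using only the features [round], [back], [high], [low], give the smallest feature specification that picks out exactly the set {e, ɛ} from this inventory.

Every target segment is [−back], [−round]; each remaining inventory member fails at least one of these. Each conjunct is needed — [−round] alone would also admit /ɑ, ʌ/; [−back] alone would also admit /ø/ — and no other single listed feature has exactly this extension, so two is the minimum.

[−back, −round]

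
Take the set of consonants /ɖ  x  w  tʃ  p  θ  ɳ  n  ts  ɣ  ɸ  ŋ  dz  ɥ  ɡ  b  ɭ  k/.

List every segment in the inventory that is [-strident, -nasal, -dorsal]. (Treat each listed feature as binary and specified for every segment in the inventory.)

Eliminate segments failing any feature: /x, w, ɣ, ɥ, ɡ, k/ are [+dorsal]; /tʃ, ts, dz/ are [+strident]; /ɳ, n, ŋ/ are [+nasal]. The remaining /ɖ, p, θ, ɸ, b, ɭ/ satisfy [-strident], [-nasal], [-dorsal].

ɖ, p, θ, ɸ, b, ɭ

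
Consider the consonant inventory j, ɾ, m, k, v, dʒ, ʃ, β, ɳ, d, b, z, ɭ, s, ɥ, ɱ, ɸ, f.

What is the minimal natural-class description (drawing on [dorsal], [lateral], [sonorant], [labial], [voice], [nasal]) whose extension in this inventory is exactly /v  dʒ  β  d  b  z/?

/v, dʒ, β, d, b, z/ are all [−sonorant], [+voice], and no other segment in the inventory matches both values. Dropping any one of them over-generates: [+voice] alone would also admit /j, ɾ, m, ɳ, …/; [−sonorant] alone would also admit /k, ʃ, s, ɸ, …/. No other single listed feature picks out exactly this set either, so fewer than two features will not do.

[−sonorant, +voice]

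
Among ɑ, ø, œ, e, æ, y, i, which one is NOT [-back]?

/e, œ, æ, ø, y, i/ are all [-back]; /ɑ/ (low back unrounded vowel) is [+back].

ɑ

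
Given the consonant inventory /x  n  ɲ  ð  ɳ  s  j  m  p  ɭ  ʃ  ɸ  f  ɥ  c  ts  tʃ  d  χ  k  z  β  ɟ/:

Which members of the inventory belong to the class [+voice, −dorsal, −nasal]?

Checking each segment against [+voice], [−dorsal], [−nasal]: /ð/ (voiced dental fricative), /ɭ/ (retroflex lateral approximant), /d/ (voiced alveolar stop), /z/ (voiced alveolar fricative), /β/ (voiced bilabial fricative) satisfy every feature; every other segment in the inventory fails at least one.

ð, ɭ, d, z, β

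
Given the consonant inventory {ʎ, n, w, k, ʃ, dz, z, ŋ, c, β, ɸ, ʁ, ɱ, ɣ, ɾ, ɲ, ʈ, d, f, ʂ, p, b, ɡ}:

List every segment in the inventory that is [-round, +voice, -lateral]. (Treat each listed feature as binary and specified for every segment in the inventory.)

First, the [-round] segments are /ʎ, n, k, ʃ, dz, z, ŋ, c, β, ɸ, ʁ, ɱ, ɣ, ɾ, ɲ, ʈ, d, f, ʂ, p, b, ɡ/.
Of those, [+voice] gives /ʎ, n, dz, z, ŋ, β, ʁ, ɱ, ɣ, ɾ, ɲ, d, b, ɡ/.
Within that set, [-lateral] leaves /n, dz, z, ŋ, β, ʁ, ɱ, ɣ, ɾ, ɲ, d, b, ɡ/.

n, dz, z, ŋ, β, ʁ, ɱ, ɣ, ɾ, ɲ, d, b, ɡ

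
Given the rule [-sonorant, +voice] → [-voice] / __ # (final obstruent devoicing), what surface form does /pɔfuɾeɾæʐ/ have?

The only segment in the rule's environment that also matches [-sonorant, +voice] is /ʐ/. Applying [-voice] turns the voiced retroflex fricative into /ʂ/ (voiceless retroflex fricative), giving [pɔfuɾeɾæʂ].

[pɔfuɾeɾæʂ]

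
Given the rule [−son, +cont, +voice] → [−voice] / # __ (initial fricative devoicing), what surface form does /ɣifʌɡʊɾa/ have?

The only segment in the rule's environment that also matches [−son, +cont, +voice] is /ɣ/. Applying [−voice] turns the voiced velar fricative into /x/ (voiceless velar fricative), giving [xifʌɡʊɾa].

[xifʌɡʊɾa]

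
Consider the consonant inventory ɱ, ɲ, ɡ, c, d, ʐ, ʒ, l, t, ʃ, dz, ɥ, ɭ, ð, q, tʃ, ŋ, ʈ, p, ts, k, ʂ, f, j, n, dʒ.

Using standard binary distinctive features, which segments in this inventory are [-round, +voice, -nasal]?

Eliminate segments failing any feature: /ɱ, ɲ, ŋ, n/ are [+nasal]; /c, t, ʃ, q, tʃ, ʈ, p, ts, k, ʂ, f/ are [-voice]; /ɥ/ is [+round]. The remaining /ɡ, d, ʐ, ʒ, l, dz, ɭ, ð, j, dʒ/ satisfy [-round], [+voice], [-nasal].

ɡ, d, ʐ, ʒ, l, dz, ɭ, ð, j, dʒ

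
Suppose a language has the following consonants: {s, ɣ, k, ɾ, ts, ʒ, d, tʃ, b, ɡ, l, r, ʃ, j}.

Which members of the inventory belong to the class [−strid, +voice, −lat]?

ɣ, ɾ, d, b, ɡ, r, j

Eliminate segments failing any feature: /s, ts, ʒ, tʃ, ʃ/ are [+strident]; /k/ is [−voice]; /l/ is [+lateral]. The remaining /ɣ, ɾ, d, b, ɡ, r, j/ satisfy [−strident], [+voice], [−lateral].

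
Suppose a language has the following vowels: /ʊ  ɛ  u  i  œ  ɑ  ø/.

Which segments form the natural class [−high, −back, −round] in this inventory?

Checking each segment against [−high], [−back], [−round]: /ɛ/ (mid front unrounded lax vowel) satisfies every feature; every other segment in the inventory fails at least one.

ɛ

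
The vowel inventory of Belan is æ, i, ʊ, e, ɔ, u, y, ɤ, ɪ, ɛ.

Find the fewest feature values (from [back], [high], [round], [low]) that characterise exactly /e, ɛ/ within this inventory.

/e, ɛ/ are all [-high], [-low], [-back], and no other segment in the inventory matches all three values. Dropping any one of them over-generates: [-low, -back] alone would also admit /i, y, ɪ/; [-high, -back] alone would also admit /æ/; [-high, -low] alone would also admit /ɔ, ɤ/. No other combination of two listed features picks out exactly this set either, so fewer than three features will not do.

[-high, -low, -back]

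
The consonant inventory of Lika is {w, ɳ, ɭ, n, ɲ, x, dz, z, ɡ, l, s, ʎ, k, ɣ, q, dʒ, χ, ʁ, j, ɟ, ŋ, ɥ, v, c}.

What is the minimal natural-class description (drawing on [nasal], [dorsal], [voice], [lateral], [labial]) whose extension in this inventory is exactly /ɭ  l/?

[+lateral, -dorsal]

/ɭ, l/ are all [+lateral], [-dorsal], and no other segment in the inventory matches both values. Dropping any one of them over-generates: [-dorsal] alone would also admit /ɳ, n, dz, z, …/; [+lateral] alone would also admit /ʎ/. No other single listed feature picks out exactly this set either, so fewer than two features will not do.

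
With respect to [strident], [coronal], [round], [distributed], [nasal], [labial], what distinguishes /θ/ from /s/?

/θ/ is the voiceless dental fricative and /s/ is the voiceless alveolar fricative. Both are [+coronal], [−round], [−nasal], [−labial]. /θ/ is [−strident] while /s/ is [+strident]; /θ/ is [+distributed] while /s/ is [−distributed], so the distinguishing features are [strident], [distributed].

[strident], [distributed]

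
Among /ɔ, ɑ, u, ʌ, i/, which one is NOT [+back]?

Every segment except /i/ is [+back]. /i/ (high front unrounded tense vowel) is [−back], so it is the exception.

i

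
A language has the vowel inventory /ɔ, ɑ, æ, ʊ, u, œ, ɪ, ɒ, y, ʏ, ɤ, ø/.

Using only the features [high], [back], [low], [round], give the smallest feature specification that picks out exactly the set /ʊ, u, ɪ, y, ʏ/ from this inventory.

[+high]

The target set is precisely the extension of [+high] in this inventory.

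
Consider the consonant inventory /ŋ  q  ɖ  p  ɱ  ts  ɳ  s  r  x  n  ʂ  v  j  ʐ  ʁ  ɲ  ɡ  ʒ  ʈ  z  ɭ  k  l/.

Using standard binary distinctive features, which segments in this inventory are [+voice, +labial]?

Eliminate segments failing any feature: /ŋ, ɖ, ɳ, r, n, j, ʐ, ʁ, ɲ, ɡ, ʒ, z, ɭ, l/ are [−labial]; /q, p, ts, s, x, ʂ, ʈ, k/ are [−voice]. The remaining /ɱ, v/ satisfy [+voice], [+labial].

ɱ, v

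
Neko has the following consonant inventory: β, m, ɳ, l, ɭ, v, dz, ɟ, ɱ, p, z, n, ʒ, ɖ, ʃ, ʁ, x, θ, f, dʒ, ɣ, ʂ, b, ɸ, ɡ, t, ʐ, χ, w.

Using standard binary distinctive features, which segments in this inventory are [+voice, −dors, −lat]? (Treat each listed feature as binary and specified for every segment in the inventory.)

First, the [+voice] segments are /β, m, ɳ, l, ɭ, v, dz, ɟ, ɱ, z, n, ʒ, ɖ, ʁ, dʒ, ɣ, b, ɡ, ʐ, w/.
Among these, [−dorsal] gives /β, m, ɳ, l, ɭ, v, dz, ɱ, z, n, ʒ, ɖ, dʒ, b, ʐ/.
Within that set, [−lateral] leaves /β, m, ɳ, v, dz, ɱ, z, n, ʒ, ɖ, dʒ, b, ʐ/.

β, m, ɳ, v, dz, ɱ, z, n, ʒ, ɖ, dʒ, b, ʐ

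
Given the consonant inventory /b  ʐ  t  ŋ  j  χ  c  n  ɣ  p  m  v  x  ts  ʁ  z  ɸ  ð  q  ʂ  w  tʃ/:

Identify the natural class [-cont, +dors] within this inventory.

ŋ, c, q

Eliminate segments failing any feature: /b, t, n, p, m, ts, tʃ/ are [-dorsal]; /ʐ, j, χ, ɣ, v, x, ʁ, z, ɸ, ð, ʂ, w/ are [+continuant]. The remaining /ŋ, c, q/ satisfy [-continuant], [+dorsal].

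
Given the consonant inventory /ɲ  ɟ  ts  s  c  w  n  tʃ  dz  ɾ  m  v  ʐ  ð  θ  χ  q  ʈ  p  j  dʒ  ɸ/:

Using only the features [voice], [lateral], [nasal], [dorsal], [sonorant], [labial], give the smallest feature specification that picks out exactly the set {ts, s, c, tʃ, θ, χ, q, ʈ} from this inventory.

Every target segment is [−voice], [−labial]; each remaining inventory member fails at least one of these. Each conjunct is needed — [−labial] alone would also admit /ɲ, ɟ, n, dz, …/; [−voice] alone would also admit /p, ɸ/ — and no other single listed feature has exactly this extension, so two is the minimum.

[−voice, −labial]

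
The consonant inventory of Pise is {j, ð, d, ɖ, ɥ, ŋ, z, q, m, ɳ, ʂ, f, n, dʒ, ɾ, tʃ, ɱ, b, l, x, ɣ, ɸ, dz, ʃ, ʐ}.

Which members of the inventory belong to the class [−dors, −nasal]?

Checking each segment against [−dorsal], [−nasal]: /ð/ (voiced dental fricative), /d/ (voiced alveolar stop), /ɖ/ (voiced retroflex stop), /z/ (voiced alveolar fricative), /ʂ/ (voiceless retroflex fricative), /f/ (voiceless labiodental fricative), among others, satisfy every feature; every other segment in the inventory fails at least one.

ð, d, ɖ, z, ʂ, f, dʒ, ɾ, tʃ, b, l, ɸ, dz, ʃ, ʐ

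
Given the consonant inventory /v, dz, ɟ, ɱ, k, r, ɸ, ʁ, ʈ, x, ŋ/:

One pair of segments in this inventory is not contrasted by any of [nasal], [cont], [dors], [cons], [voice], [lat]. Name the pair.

r, v

/r/ (alveolar trill) and /v/ (voiced labiodental fricative) are both [-nasal], [+continuant], [-dorsal], [+consonantal], [+voice], [-lateral], so none of the listed features separates them. (They do differ in [sonorant], [labial] and [coronal], which are not among the given features.) Every other pair in the inventory differs on at least one listed feature.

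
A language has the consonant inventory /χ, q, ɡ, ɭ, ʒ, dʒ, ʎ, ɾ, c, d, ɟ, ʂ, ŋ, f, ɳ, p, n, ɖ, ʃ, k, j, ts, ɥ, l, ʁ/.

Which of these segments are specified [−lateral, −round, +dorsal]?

Eliminate segments failing any feature: /ɭ, ʎ, l/ are [+lateral]; /ʒ, dʒ, ɾ, d, ʂ, f, ɳ, p, n, ɖ, ʃ, ts/ are [−dorsal]; /ɥ/ is [+round]. The remaining /χ, q, ɡ, c, ɟ, ŋ, k, j, ʁ/ satisfy [−lateral], [−round], [+dorsal].

χ, q, ɡ, c, ɟ, ŋ, k, j, ʁ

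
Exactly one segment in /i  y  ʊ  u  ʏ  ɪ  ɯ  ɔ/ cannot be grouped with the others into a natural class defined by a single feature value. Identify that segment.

ɔ

[high] groups all but one: /y, u, ɯ, ɪ, i, ʊ, ʏ/ share [+high] while /ɔ/ (mid back rounded lax vowel) alone is [-high]. Removing any other segment would not leave a single-feature class that excludes it.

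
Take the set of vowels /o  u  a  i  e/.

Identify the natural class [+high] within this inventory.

u, i

The [+high] segments here are /u, i/; the remaining /o, a, e/ are [-high].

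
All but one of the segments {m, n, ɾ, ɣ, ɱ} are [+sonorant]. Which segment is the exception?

ɣ

/ɱ, m, ɾ, n/ are all [+sonorant]; /ɣ/ (voiced velar fricative) is [−sonorant].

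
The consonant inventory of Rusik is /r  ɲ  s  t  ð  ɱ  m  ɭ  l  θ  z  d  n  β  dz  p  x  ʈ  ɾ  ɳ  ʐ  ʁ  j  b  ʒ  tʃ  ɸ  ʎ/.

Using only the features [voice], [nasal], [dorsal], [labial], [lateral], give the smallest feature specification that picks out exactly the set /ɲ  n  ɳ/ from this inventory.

[+nasal, −labial]

Every target segment is [+nasal], [−labial]; each remaining inventory member fails at least one of these. Each conjunct is needed — [−labial] alone would also admit /r, s, t, ð, …/; [+nasal] alone would also admit /ɱ, m/ — and no other single listed feature has exactly this extension, so two is the minimum.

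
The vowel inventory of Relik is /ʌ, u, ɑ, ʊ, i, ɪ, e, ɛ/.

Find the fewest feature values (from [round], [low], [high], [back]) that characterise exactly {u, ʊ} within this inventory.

Every target segment is [+round] and no other inventory member is, so one feature is enough.

[+round]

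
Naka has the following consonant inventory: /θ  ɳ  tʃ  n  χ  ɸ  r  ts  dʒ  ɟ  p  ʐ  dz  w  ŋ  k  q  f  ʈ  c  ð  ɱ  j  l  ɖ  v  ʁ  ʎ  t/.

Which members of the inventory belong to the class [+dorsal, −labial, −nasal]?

The [+dorsal] segments are /χ, ɟ, w, ŋ, k, q, c, j, ʁ, ʎ/.
Then [−labial] gives /χ, ɟ, ŋ, k, q, c, j, ʁ, ʎ/.
Intersecting with [−nasal] leaves /χ, ɟ, k, q, c, j, ʁ, ʎ/.

χ, ɟ, k, q, c, j, ʁ, ʎ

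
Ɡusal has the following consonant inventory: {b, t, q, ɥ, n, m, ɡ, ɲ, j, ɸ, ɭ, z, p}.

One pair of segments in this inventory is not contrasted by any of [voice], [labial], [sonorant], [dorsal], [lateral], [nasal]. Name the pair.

Both /ɸ/ and /p/ are [-voice], [+labial], [-sonorant], [-dorsal], [-lateral], [-nasal]. Since the list omits [continuant] — which does distinguish the voiceless bilabial fricative from the voiceless bilabial stop — this pair collapses; all other pairs remain distinct.

ɸ, p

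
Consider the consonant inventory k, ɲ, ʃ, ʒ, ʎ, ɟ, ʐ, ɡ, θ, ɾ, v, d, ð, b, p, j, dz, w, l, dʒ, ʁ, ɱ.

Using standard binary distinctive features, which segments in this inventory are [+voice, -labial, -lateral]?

ɲ, ʒ, ɟ, ʐ, ɡ, ɾ, d, ð, j, dz, dʒ, ʁ

Checking each segment against [+voice], [-labial], [-lateral]: /ɲ/ (palatal nasal), /ʒ/ (voiced postalveolar fricative), /ɟ/ (voiced palatal stop), /ʐ/ (voiced retroflex fricative), /ɡ/ (voiced velar stop), /ɾ/ (alveolar tap), among others, satisfy every feature; every other segment in the inventory fails at least one.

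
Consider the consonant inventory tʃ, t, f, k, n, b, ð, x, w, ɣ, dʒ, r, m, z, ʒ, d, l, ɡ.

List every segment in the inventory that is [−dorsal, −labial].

Eliminate segments failing any feature: /f, b, m/ are [+labial]; /k, x, w, ɣ, ɡ/ are [+dorsal]. The remaining /tʃ, t, n, ð, dʒ, r, z, ʒ, d, l/ satisfy [−dorsal], [−labial].

tʃ, t, n, ð, dʒ, r, z, ʒ, d, l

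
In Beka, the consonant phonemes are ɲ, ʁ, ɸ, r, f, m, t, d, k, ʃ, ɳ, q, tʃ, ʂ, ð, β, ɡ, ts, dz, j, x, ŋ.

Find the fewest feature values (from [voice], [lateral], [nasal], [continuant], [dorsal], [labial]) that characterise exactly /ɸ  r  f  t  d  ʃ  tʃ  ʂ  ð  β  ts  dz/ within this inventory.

[-nasal, -dorsal]

Every target segment is [-nasal], [-dorsal]; each remaining inventory member fails at least one of these. Each conjunct is needed — [-dorsal] alone would also admit /m, ɳ/; [-nasal] alone would also admit /ʁ, k, q, ɡ, …/ — and no other single listed feature has exactly this extension, so two is the minimum.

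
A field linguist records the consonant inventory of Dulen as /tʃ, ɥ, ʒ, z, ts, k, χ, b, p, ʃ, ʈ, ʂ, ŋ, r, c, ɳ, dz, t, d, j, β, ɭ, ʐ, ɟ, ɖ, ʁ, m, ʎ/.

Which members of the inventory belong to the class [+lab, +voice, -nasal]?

Checking each segment against [+labial], [+voice], [-nasal]: /ɥ/ (labial-palatal glide), /b/ (voiced bilabial stop), /β/ (voiced bilabial fricative) satisfy every feature; every other segment in the inventory fails at least one.

ɥ, b, β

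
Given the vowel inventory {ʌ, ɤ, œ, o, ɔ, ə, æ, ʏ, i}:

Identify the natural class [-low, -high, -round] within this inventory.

Checking each segment against [-low], [-high], [-round]: /ʌ/ (mid back unrounded lax vowel), /ɤ/ (mid back unrounded tense vowel), /ə/ (mid central vowel (schwa)) satisfy every feature; every other segment in the inventory fails at least one.

ʌ, ɤ, ə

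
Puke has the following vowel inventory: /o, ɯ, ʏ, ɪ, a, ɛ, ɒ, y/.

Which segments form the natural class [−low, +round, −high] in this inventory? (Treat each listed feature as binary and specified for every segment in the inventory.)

First, the [−low] segments are /o, ɯ, ʏ, ɪ, ɛ, y/.
Within that set, [+round] gives /o, ʏ, y/.
Among these, [−high] leaves /o/.

o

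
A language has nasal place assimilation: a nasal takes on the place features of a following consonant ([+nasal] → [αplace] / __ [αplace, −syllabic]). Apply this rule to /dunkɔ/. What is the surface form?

/n/ sits before the [+dorsal] consonant /k/, so it takes on [+dorsal] and surfaces as /ŋ/. The rest of the form is unaffected: [duŋkɔ].

[duŋkɔ]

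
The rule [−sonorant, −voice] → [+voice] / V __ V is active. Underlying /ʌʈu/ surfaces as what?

[ʌɖu]

/ʈ/ satisfies [−sonorant, −voice] and sits in V __ V. The [+voice] counterpart of the voiceless retroflex stop is /ɖ/. Other segments in /ʌʈu/ either fail the structural description or are not in the environment, so the surface form is [ʌɖu].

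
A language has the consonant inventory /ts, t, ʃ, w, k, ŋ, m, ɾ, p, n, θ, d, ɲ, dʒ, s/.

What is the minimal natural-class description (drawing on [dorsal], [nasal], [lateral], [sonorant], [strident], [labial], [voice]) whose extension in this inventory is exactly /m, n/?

Every target segment is [+nasal], [−dorsal]; each remaining inventory member fails at least one of these. Each conjunct is needed — [−dorsal] alone would also admit /ts, t, ʃ, ɾ, …/; [+nasal] alone would also admit /ŋ, ɲ/ — and no other single listed feature has exactly this extension, so two is the minimum.

[+nasal, −dorsal]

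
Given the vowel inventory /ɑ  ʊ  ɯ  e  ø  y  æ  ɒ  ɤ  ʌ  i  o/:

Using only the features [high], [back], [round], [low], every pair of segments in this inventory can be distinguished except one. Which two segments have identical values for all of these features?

ɤ, ʌ

/ɤ/ (mid back unrounded tense vowel) and /ʌ/ (mid back unrounded lax vowel) are both [-high], [+back], [-round], [-low], so none of the listed features separates them. (They do differ in [tense], which is not among the given features.) Every other pair in the inventory differs on at least one listed feature.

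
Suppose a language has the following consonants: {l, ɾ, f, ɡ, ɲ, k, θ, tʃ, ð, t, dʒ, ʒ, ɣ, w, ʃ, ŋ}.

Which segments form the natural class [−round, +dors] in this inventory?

Eliminate segments failing any feature: /l, ɾ, f, θ, tʃ, ð, t, dʒ, ʒ, ʃ/ are [−dorsal]; /w/ is [+round]. The remaining /ɡ, ɲ, k, ɣ, ŋ/ satisfy [−round], [+dorsal].

ɡ, ɲ, k, ɣ, ŋ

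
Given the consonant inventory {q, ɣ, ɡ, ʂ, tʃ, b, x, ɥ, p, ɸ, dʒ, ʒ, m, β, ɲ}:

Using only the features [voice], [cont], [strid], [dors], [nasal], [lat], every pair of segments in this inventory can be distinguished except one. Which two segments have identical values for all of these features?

Both /ɣ/ and /ɥ/ are [+voice], [+continuant], [−strident], [+dorsal], [−nasal], [−lateral]. Since the list omits [sonorant], [labial], [round] and [back] — which do distinguish the voiced velar fricative from the labial-palatal glide — this pair collapses; all other pairs remain distinct.

ɣ, ɥ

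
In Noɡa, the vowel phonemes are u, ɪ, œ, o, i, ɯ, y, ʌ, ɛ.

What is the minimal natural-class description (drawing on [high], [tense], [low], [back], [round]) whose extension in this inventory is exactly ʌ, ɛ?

The class [−high], [−round] has exactly /ʌ, ɛ/ as its extension in this inventory. No smaller conjunction from the listed features achieves this: [−round] alone would also admit /ɪ, i, ɯ/; [−high] alone would also admit /œ, o/; and checking the remaining single features turns up none with this extension.

[−high, −round]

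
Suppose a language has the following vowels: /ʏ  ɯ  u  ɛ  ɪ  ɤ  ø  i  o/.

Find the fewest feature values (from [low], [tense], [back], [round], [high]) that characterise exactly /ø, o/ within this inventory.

/ø, o/ are all [-high], [+round], and no other segment in the inventory matches both values. Dropping any one of them over-generates: [+round] alone would also admit /ʏ, u/; [-high] alone would also admit /ɛ, ɤ/. No other single listed feature picks out exactly this set either, so fewer than two features will not do.

[-high, +round]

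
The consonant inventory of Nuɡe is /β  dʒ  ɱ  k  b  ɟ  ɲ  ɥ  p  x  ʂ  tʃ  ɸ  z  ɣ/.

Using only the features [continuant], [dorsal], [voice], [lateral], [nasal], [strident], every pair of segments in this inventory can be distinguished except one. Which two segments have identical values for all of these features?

On the given features, /ɥ/ and /ɣ/ have an identical profile: [+continuant], [+dorsal], [+voice], [−lateral], [−nasal], [−strident]. No other two segments in the inventory coincide on all 6 features. (They do differ in [sonorant], [labial], [round] and [back], which are not among the given features.)

ɥ, ɣ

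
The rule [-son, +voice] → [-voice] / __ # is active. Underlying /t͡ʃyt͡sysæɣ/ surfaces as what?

[t͡ʃyt͡sysæx]

Only the final segment /ɣ/ is both word-final and matches the structural description. It is a voiced velar fricative, so [-son, +voice] holds; changing it to [-voice] with all other features held fixed yields /x/ (voiceless velar fricative). No other segment meets both the structural description and the environment, so the output is [t͡ʃyt͡sysæx].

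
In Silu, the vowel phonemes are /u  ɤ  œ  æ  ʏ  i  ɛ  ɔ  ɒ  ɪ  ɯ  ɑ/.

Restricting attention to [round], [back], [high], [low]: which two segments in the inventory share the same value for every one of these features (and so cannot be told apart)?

i, ɪ

On the given features, /i/ and /ɪ/ have an identical profile: [-round], [-back], [+high], [-low]. No other two segments in the inventory coincide on all 4 features. (They do differ in [tense], which is not among the given features.)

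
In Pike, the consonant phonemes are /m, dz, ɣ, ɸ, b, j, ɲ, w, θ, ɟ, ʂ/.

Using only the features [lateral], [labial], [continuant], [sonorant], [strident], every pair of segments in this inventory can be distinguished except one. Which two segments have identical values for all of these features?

Both /ɣ/ and /θ/ are [-lateral], [-labial], [+continuant], [-sonorant], [-strident]. Since the list omits [voice], [coronal] and [dorsal] — which do distinguish the voiced velar fricative from the voiceless dental fricative — this pair collapses; all other pairs remain distinct.

ɣ, θ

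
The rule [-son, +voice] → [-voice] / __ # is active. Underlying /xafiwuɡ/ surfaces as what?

Only the final segment /ɡ/ is both word-final and matches the structural description. It is a voiced velar stop, so [-son, +voice] holds; changing it to [-voice] with all other features held fixed yields /k/ (voiceless velar stop). No other segment meets both the structural description and the environment, so the output is [xafiwuk].

[xafiwuk]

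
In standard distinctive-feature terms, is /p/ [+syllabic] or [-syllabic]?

[-syllabic]

/p/ is the voiceless bilabial stop. The feature [syllabic] marks segments able to form a syllable nucleus; /p/ lacks this property, so it is [-syllabic].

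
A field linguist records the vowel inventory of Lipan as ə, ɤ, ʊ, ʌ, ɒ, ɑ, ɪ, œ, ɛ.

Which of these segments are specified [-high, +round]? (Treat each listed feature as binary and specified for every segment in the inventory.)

Eliminate segments failing any feature: /ə, ɤ, ʌ, ɑ, ɛ/ are [-round]; /ʊ, ɪ/ are [+high]. The remaining /ɒ, œ/ satisfy [-high], [+round].

ɒ, œ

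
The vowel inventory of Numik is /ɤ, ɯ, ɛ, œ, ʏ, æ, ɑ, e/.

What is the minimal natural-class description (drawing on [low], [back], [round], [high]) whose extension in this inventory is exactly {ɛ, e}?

Every target segment is [-low], [-back], [-round]; each remaining inventory member fails at least one of these. Each conjunct is needed — [-back, -round] alone would also admit /æ/; [-low, -round] alone would also admit /ɤ, ɯ/; [-low, -back] alone would also admit /œ, ʏ/ — and no other combination of two listed features has exactly this extension, so three is the minimum.

[-low, -back, -round]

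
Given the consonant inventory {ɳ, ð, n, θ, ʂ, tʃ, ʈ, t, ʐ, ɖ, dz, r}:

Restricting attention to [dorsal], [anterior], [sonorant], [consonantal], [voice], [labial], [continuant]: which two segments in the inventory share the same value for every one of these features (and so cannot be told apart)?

ʈ, tʃ

/ʈ/ (voiceless retroflex stop) and /tʃ/ (voiceless postalveolar affricate) are both [-dorsal], [-anterior], [-sonorant], [+consonantal], [-voice], [-labial], [-continuant], so none of the listed features separates them. (They do differ in [strident], [delayed release] and [distributed], which are not among the given features.) Every other pair in the inventory differs on at least one listed feature.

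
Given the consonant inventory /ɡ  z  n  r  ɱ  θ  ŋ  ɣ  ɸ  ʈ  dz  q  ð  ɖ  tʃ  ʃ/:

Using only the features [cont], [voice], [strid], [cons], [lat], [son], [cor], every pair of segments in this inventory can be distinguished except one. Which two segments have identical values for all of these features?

Both /ŋ/ and /ɱ/ are [−continuant], [+voice], [−strident], [+consonantal], [−lateral], [+sonorant], [−coronal]. Since the list omits [labial] and [dorsal] — which do distinguish the velar nasal from the labiodental nasal — this pair collapses; all other pairs remain distinct.

ŋ, ɱ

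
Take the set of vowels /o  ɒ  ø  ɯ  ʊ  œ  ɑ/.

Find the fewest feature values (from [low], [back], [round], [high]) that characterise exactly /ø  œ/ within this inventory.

Every target segment is [−back] and no other inventory member is, so one feature is enough.

[−back]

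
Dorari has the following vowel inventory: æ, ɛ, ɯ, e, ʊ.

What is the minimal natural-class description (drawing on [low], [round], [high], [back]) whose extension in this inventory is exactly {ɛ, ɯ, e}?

[−low, −round]

Every target segment is [−low], [−round]; each remaining inventory member fails at least one of these. Each conjunct is needed — [−round] alone would also admit /æ/; [−low] alone would also admit /ʊ/ — and no other single listed feature has exactly this extension, so two is the minimum.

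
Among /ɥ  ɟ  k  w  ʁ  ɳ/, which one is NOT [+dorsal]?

Every segment except /ɳ/ is [+dorsal]. /ɳ/ (retroflex nasal) is [-dorsal], so it is the exception.

ɳ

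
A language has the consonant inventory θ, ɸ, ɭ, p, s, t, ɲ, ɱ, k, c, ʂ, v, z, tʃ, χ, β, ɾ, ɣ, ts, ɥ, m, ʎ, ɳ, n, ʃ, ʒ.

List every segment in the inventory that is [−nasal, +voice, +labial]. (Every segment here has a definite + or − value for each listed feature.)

Checking each segment against [−nasal], [+voice], [+labial]: /v/ (voiced labiodental fricative), /β/ (voiced bilabial fricative), /ɥ/ (labial-palatal glide) satisfy every feature; every other segment in the inventory fails at least one.

v, β, ɥ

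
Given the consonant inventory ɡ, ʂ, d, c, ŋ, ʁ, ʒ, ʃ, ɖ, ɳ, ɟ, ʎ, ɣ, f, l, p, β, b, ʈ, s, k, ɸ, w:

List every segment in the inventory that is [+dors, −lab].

Checking each segment against [+dorsal], [−labial]: /ɡ/ (voiced velar stop), /c/ (voiceless palatal stop), /ŋ/ (velar nasal), /ʁ/ (voiced uvular fricative), /ɟ/ (voiced palatal stop), /ʎ/ (palatal lateral approximant), among others, satisfy every feature; every other segment in the inventory fails at least one.

ɡ, c, ŋ, ʁ, ɟ, ʎ, ɣ, k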